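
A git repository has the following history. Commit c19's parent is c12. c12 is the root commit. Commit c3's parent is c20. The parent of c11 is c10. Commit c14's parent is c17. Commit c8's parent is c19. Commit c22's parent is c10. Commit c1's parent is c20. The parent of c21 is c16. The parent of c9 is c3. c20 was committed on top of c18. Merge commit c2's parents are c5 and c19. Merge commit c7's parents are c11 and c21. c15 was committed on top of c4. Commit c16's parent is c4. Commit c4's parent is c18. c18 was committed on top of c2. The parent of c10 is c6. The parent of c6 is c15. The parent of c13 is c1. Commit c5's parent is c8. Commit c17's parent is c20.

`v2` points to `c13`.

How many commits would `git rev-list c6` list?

Walking parent pointers from c6: reachable set = {c12, c15, c18, c19, c2, c4, c5, c6, c8}.
That is 9 commits.

9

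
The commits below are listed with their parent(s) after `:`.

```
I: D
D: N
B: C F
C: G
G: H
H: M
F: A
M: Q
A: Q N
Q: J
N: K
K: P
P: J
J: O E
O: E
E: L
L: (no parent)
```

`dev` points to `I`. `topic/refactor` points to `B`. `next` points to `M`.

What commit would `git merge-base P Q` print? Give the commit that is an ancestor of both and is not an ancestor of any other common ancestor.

Ancestors of P: {E, J, L, O, P}.
Ancestors of Q: {E, J, L, O, Q}.
Common ancestors: {E, J, L, O}.
Among these, J is not an ancestor of any other common ancestor — it is the merge base.

J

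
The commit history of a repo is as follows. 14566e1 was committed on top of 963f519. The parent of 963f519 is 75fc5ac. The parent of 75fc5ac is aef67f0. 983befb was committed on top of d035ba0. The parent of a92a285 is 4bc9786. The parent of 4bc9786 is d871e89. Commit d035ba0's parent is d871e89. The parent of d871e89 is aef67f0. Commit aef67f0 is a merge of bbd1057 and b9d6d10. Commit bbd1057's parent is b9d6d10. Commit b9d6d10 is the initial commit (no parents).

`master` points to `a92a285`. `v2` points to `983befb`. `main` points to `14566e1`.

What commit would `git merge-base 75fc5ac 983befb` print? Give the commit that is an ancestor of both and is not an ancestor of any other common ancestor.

aef67f0

Ancestors of 75fc5ac: {75fc5ac, aef67f0, b9d6d10, bbd1057}.
Ancestors of 983befb: {983befb, aef67f0, b9d6d10, bbd1057, d035ba0, d871e89}.
Common ancestors: {aef67f0, b9d6d10, bbd1057}.
Among these, aef67f0 is not an ancestor of any other common ancestor — it is the merge base.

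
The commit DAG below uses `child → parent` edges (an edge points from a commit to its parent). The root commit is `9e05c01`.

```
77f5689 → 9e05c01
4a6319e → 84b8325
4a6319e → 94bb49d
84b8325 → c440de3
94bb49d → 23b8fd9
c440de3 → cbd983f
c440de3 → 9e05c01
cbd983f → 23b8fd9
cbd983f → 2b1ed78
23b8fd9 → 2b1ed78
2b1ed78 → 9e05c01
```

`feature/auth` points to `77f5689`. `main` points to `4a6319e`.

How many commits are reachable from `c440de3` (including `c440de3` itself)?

Walking parent pointers from c440de3: reachable set = {23b8fd9, 2b1ed78, 9e05c01, c440de3, cbd983f}.
That is 5 commits.

5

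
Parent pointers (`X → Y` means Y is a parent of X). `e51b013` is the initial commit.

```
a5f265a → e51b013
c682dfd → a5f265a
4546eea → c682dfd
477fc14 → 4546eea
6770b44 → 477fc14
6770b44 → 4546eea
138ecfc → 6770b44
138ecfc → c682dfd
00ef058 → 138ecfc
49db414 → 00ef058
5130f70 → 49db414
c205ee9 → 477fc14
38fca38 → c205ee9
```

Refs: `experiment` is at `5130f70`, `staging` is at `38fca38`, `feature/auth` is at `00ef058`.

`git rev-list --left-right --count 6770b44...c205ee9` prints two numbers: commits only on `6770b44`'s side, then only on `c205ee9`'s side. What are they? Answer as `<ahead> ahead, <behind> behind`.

Reachable from 6770b44: {4546eea, 477fc14, 6770b44, a5f265a, c682dfd, e51b013}.
Reachable from c205ee9: {4546eea, 477fc14, a5f265a, c205ee9, c682dfd, e51b013}.
Only in 6770b44's history (ahead): {6770b44} — 1.
Only in c205ee9's history (behind): {c205ee9} — 1.

1 ahead, 1 behind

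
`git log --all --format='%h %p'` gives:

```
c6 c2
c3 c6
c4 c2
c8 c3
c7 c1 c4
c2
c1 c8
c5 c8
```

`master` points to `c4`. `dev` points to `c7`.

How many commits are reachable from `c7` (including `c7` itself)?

7

Walking parent pointers from c7: reachable set = {c1, c2, c3, c4, c6, c7, c8}.
That is 7 commits.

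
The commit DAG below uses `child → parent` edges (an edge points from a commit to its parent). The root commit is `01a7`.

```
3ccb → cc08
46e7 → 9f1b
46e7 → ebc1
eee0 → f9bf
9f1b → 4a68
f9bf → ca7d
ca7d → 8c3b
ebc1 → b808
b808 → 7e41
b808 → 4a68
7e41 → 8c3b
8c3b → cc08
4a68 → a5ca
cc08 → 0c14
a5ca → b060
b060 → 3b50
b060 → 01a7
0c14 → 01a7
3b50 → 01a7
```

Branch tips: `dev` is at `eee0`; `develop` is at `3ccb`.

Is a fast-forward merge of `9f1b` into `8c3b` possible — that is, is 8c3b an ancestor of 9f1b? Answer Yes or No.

No

A fast-forward from 8c3b to 9f1b is possible iff 8c3b is an ancestor of 9f1b.
Ancestors of 9f1b: {01a7, 3b50, 4a68, 9f1b, a5ca, b060}.
8c3b is not among them, so fast-forward is not possible.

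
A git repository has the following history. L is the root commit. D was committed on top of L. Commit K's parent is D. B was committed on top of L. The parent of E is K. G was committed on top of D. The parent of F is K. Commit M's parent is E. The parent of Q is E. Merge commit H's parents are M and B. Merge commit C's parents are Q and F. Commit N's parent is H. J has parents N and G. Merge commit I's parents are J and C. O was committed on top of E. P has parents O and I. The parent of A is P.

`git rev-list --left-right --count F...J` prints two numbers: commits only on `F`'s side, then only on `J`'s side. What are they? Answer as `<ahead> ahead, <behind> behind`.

Reachable from F: {D, F, K, L}.
Reachable from J: {B, D, E, G, H, J, K, L, M, N}.
Only in F's history (ahead): {F} — 1.
Only in J's history (behind): {B, E, G, H, J, M, N} — 7.

1 ahead, 7 behind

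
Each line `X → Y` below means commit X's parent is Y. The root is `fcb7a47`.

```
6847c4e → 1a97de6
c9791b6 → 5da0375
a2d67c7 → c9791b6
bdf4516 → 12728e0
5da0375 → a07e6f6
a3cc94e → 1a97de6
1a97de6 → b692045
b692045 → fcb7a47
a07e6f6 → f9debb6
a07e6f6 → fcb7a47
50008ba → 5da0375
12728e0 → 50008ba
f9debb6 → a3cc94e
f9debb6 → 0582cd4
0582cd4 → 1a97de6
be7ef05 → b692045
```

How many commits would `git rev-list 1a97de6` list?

3

Walking parent pointers from 1a97de6: reachable set = {1a97de6, b692045, fcb7a47}.
That is 3 commits.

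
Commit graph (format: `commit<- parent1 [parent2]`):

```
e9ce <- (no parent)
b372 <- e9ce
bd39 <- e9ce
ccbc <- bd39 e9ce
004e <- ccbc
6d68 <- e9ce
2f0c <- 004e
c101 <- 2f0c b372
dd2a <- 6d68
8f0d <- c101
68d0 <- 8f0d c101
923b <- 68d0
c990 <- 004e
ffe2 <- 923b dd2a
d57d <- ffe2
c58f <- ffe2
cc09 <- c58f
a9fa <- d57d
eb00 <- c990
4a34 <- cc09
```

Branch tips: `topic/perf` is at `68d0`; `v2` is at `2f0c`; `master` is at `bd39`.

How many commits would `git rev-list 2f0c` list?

Walking parent pointers from 2f0c: reachable set = {004e, 2f0c, bd39, ccbc, e9ce}.
That is 5 commits.

5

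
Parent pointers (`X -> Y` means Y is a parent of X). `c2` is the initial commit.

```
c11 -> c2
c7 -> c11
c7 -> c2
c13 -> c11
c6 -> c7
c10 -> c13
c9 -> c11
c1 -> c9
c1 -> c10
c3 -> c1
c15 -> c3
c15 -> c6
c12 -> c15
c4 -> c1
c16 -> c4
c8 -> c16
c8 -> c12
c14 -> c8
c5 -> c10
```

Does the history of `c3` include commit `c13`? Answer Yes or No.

Ancestors of c3 (commits reachable by following parents): {c1, c10, c11, c13, c2, c3, c9}.
c13 is in that set, so it is an ancestor of c3.

Yes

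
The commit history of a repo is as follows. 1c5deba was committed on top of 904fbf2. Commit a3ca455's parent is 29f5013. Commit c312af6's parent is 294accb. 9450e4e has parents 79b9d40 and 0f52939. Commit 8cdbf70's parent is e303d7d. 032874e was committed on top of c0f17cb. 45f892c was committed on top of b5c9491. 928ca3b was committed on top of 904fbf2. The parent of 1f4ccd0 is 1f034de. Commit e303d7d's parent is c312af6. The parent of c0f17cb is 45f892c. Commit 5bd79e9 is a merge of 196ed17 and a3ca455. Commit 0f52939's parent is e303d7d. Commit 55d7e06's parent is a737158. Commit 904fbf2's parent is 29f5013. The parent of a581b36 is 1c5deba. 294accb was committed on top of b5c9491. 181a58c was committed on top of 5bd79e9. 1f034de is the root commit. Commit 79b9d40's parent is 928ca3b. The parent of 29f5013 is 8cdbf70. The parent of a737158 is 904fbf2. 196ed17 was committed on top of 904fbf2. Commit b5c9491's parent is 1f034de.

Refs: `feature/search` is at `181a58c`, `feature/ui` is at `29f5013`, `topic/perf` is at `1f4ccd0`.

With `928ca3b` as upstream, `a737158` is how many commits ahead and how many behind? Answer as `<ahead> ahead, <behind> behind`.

Reachable from a737158: {1f034de, 294accb, 29f5013, 8cdbf70, 904fbf2, a737158, b5c9491, c312af6, e303d7d}.
Reachable from 928ca3b: {1f034de, 294accb, 29f5013, 8cdbf70, 904fbf2, 928ca3b, b5c9491, c312af6, e303d7d}.
Only in a737158's history (ahead): {a737158} — 1.
Only in 928ca3b's history (behind): {928ca3b} — 1.

1 ahead, 1 behind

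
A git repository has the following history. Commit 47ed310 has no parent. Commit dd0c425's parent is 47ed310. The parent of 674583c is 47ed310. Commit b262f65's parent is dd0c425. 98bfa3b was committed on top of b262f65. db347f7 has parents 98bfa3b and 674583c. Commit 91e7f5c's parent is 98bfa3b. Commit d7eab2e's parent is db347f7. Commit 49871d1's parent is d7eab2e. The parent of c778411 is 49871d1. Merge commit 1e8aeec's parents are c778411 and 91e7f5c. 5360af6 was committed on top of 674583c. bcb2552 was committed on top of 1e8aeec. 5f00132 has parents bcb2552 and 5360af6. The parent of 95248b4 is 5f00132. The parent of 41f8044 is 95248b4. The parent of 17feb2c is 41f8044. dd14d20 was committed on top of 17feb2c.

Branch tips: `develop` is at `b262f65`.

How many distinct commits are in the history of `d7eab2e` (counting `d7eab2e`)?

7

Walking parent pointers from d7eab2e: reachable set = {47ed310, 674583c, 98bfa3b, b262f65, d7eab2e, db347f7, dd0c425}.
That is 7 commits.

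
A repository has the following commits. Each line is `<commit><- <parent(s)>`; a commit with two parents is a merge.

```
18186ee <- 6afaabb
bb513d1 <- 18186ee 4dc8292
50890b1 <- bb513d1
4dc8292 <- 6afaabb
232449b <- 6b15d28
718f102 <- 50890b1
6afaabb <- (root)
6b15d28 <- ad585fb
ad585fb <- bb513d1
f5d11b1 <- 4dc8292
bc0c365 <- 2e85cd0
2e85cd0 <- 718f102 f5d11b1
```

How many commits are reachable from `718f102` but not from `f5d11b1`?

Reachable from 718f102: {18186ee, 4dc8292, 50890b1, 6afaabb, 718f102, bb513d1}.
Reachable from f5d11b1: {4dc8292, 6afaabb, f5d11b1}.
In 718f102's history but not f5d11b1's: {18186ee, 50890b1, 718f102, bb513d1} — 4 commits.

4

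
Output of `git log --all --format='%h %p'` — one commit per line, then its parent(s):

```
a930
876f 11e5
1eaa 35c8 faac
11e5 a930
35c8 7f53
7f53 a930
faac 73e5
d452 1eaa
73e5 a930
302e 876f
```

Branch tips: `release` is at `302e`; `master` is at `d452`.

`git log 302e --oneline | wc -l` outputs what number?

Walking parent pointers from 302e: reachable set = {11e5, 302e, 876f, a930}.
That is 4 commits.

4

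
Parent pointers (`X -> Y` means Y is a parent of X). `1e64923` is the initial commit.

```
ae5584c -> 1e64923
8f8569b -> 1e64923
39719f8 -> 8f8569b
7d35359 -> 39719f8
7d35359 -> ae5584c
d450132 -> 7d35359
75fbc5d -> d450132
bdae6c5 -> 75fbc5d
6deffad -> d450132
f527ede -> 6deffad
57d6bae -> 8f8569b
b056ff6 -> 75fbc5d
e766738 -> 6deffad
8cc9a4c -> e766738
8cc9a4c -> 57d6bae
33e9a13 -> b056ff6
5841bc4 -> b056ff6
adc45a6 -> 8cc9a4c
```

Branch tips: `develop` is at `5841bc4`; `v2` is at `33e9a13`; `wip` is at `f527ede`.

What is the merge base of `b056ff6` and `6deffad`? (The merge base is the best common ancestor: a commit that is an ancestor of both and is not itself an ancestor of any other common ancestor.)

d450132

Ancestors of b056ff6: {1e64923, 39719f8, 75fbc5d, 7d35359, 8f8569b, ae5584c, b056ff6, d450132}.
Ancestors of 6deffad: {1e64923, 39719f8, 6deffad, 7d35359, 8f8569b, ae5584c, d450132}.
Common ancestors: {1e64923, 39719f8, 7d35359, 8f8569b, ae5584c, d450132}.
Among these, d450132 is not an ancestor of any other common ancestor — it is the merge base.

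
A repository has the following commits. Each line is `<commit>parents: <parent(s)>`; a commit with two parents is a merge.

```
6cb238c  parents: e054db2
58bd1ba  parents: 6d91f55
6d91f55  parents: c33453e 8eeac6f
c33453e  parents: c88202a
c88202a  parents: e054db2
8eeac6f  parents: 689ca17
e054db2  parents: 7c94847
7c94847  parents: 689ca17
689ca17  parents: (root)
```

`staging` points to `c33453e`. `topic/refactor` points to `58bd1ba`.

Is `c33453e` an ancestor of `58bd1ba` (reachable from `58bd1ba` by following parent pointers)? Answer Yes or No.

Yes

Ancestors of 58bd1ba (commits reachable by following parents): {58bd1ba, 689ca17, 6d91f55, 7c94847, 8eeac6f, c33453e, c88202a, e054db2}.
c33453e is in that set, so it is an ancestor of 58bd1ba.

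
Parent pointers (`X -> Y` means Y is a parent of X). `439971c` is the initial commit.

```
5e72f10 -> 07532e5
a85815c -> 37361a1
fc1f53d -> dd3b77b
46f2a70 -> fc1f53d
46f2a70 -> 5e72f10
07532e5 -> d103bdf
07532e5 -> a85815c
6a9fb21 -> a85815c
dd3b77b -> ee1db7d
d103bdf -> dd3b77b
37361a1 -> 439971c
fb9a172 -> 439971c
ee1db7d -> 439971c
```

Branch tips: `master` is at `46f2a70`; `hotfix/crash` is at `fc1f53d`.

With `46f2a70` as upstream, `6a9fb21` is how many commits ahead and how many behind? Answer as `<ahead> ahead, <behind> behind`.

Reachable from 6a9fb21: {37361a1, 439971c, 6a9fb21, a85815c}.
Reachable from 46f2a70: {07532e5, 37361a1, 439971c, 46f2a70, 5e72f10, a85815c, d103bdf, dd3b77b, ee1db7d, fc1f53d}.
Only in 6a9fb21's history (ahead): {6a9fb21} — 1.
Only in 46f2a70's history (behind): {07532e5, 46f2a70, 5e72f10, d103bdf, dd3b77b, ee1db7d, fc1f53d} — 7.

1 ahead, 7 behind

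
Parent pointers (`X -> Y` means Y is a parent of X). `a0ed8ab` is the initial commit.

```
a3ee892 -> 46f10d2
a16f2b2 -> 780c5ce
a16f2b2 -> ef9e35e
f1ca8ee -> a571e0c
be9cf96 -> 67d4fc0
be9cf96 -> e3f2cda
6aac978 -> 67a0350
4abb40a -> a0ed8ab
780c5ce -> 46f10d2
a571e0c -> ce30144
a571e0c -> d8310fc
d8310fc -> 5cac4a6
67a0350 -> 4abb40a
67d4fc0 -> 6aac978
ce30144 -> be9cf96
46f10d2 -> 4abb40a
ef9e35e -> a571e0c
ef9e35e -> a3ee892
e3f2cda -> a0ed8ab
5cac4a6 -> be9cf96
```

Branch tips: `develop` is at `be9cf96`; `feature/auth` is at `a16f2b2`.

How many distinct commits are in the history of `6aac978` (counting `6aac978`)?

4

Walking parent pointers from 6aac978: reachable set = {4abb40a, 67a0350, 6aac978, a0ed8ab}.
That is 4 commits.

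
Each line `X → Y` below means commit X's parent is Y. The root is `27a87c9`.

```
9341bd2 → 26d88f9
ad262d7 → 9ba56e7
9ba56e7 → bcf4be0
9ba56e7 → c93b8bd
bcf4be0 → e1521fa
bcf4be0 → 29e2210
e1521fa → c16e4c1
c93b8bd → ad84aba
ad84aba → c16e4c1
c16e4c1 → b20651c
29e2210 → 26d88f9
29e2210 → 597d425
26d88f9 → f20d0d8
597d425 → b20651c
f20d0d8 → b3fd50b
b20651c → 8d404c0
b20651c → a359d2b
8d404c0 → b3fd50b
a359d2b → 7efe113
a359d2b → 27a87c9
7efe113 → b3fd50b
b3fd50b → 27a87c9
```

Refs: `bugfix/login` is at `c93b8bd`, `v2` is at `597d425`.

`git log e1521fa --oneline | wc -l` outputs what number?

8

Walking parent pointers from e1521fa: reachable set = {27a87c9, 7efe113, 8d404c0, a359d2b, b20651c, b3fd50b, c16e4c1, e1521fa}.
That is 8 commits.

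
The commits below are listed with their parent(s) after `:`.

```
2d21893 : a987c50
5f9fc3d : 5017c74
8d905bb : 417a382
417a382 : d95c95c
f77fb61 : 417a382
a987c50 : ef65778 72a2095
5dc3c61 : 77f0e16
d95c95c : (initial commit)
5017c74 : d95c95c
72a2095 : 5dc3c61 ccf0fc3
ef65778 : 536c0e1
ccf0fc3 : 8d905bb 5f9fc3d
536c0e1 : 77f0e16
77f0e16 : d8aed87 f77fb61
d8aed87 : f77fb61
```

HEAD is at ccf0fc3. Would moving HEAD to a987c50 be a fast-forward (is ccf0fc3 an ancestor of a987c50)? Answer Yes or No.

Yes

A fast-forward from ccf0fc3 to a987c50 is possible iff ccf0fc3 is an ancestor of a987c50.
Ancestors of a987c50: {417a382, 5017c74, 536c0e1, 5dc3c61, 5f9fc3d, 72a2095, 77f0e16, 8d905bb, a987c50, ccf0fc3, d8aed87, d95c95c, ef65778, f77fb61}.
ccf0fc3 is among them, so fast-forward is possible.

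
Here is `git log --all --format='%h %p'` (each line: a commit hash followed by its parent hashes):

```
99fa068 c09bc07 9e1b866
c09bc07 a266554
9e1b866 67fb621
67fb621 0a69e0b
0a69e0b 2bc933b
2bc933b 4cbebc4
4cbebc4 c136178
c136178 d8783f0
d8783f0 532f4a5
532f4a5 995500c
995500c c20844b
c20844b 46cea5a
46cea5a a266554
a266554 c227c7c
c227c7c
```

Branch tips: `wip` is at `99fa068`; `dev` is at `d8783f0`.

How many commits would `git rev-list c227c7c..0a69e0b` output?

10

Reachable from 0a69e0b: {0a69e0b, 2bc933b, 46cea5a, 4cbebc4, 532f4a5, 995500c, a266554, c136178, c20844b, c227c7c, d8783f0}.
Reachable from c227c7c: {c227c7c}.
In 0a69e0b's history but not c227c7c's: {0a69e0b, 2bc933b, 46cea5a, 4cbebc4, 532f4a5, 995500c, a266554, c136178, c20844b, d8783f0} — 10 commits.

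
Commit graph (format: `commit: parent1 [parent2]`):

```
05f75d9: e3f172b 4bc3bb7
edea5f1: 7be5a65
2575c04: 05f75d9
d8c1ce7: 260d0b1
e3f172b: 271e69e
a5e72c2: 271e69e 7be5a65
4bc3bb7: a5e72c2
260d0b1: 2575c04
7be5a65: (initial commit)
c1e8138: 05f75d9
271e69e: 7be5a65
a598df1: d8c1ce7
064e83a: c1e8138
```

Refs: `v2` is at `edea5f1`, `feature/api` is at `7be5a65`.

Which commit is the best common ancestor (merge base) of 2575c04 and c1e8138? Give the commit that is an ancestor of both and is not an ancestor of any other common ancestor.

Ancestors of 2575c04: {05f75d9, 2575c04, 271e69e, 4bc3bb7, 7be5a65, a5e72c2, e3f172b}.
Ancestors of c1e8138: {05f75d9, 271e69e, 4bc3bb7, 7be5a65, a5e72c2, c1e8138, e3f172b}.
Common ancestors: {05f75d9, 271e69e, 4bc3bb7, 7be5a65, a5e72c2, e3f172b}.
Among these, 05f75d9 is not an ancestor of any other common ancestor — it is the merge base.

05f75d9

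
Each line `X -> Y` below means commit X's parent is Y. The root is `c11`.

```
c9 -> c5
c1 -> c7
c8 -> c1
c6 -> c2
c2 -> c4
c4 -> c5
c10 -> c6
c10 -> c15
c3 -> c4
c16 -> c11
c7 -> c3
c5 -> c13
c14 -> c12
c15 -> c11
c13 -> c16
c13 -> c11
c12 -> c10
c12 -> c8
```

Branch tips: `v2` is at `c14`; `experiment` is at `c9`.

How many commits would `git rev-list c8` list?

Walking parent pointers from c8: reachable set = {c1, c11, c13, c16, c3, c4, c5, c7, c8}.
That is 9 commits.

9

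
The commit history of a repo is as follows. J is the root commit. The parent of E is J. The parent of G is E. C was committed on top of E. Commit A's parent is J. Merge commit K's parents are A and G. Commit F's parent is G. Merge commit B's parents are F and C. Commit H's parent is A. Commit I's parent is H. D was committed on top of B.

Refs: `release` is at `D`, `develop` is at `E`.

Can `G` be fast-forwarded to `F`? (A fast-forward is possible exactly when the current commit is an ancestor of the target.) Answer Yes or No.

A fast-forward from G to F is possible iff G is an ancestor of F.
Ancestors of F: {E, F, G, J}.
G is among them, so fast-forward is possible.

Yes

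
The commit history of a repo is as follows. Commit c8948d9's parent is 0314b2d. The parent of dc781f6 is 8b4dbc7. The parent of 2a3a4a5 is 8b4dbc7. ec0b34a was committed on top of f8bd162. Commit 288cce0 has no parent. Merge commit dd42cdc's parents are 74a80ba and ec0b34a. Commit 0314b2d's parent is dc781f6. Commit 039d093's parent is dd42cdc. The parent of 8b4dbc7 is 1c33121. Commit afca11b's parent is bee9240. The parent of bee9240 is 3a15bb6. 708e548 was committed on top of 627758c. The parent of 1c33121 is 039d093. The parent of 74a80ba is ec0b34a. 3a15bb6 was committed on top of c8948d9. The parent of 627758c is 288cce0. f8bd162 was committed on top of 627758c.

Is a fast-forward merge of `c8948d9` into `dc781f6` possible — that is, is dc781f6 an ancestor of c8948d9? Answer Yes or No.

A fast-forward from dc781f6 to c8948d9 is possible iff dc781f6 is an ancestor of c8948d9.
Ancestors of c8948d9: {0314b2d, 039d093, 1c33121, 288cce0, 627758c, 74a80ba, 8b4dbc7, c8948d9, dc781f6, dd42cdc, ec0b34a, f8bd162}.
dc781f6 is among them, so fast-forward is possible.

Yes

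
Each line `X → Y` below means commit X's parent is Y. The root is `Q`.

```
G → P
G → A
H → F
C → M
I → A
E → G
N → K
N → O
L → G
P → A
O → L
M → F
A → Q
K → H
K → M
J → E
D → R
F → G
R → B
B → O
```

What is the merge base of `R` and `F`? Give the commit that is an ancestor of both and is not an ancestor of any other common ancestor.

Ancestors of R: {A, B, G, L, O, P, Q, R}.
Ancestors of F: {A, F, G, P, Q}.
Common ancestors: {A, G, P, Q}.
Among these, G is not an ancestor of any other common ancestor — it is the merge base.

G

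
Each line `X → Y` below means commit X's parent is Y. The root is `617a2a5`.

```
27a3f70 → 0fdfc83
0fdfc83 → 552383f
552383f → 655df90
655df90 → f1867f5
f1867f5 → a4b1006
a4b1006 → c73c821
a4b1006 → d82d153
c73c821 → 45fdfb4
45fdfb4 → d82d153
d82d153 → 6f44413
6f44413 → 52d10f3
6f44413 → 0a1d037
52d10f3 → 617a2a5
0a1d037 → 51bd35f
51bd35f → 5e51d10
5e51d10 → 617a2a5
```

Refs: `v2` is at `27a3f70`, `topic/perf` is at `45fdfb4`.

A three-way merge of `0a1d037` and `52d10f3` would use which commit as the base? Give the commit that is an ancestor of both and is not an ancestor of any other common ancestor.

Ancestors of 0a1d037: {0a1d037, 51bd35f, 5e51d10, 617a2a5}.
Ancestors of 52d10f3: {52d10f3, 617a2a5}.
Common ancestors: {617a2a5}.
The only common ancestor is 617a2a5, so it is the merge base.

617a2a5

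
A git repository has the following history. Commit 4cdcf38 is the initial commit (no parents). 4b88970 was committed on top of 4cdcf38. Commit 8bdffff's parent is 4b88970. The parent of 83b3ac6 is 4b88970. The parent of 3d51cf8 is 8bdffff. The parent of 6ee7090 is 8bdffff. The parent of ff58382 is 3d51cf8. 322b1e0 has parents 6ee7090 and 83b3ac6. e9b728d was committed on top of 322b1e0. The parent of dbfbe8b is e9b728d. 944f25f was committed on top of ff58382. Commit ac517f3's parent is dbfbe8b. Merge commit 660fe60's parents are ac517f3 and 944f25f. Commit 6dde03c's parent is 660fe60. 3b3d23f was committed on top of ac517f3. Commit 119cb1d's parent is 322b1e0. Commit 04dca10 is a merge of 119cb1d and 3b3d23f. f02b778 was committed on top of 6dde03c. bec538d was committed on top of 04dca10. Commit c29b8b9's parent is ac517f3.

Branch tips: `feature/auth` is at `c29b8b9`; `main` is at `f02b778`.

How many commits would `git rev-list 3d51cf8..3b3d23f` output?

Reachable from 3b3d23f: {322b1e0, 3b3d23f, 4b88970, 4cdcf38, 6ee7090, 83b3ac6, 8bdffff, ac517f3, dbfbe8b, e9b728d}.
Reachable from 3d51cf8: {3d51cf8, 4b88970, 4cdcf38, 8bdffff}.
In 3b3d23f's history but not 3d51cf8's: {322b1e0, 3b3d23f, 6ee7090, 83b3ac6, ac517f3, dbfbe8b, e9b728d} — 7 commits.

7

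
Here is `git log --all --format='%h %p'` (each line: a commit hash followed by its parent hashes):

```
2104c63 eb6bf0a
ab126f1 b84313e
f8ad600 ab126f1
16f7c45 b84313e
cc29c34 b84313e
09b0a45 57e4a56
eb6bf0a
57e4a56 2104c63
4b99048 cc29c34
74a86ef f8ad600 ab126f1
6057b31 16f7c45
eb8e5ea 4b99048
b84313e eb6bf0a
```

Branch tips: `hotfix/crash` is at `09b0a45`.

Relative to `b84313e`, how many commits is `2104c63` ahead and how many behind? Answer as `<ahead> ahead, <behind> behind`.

1 ahead, 1 behind

Reachable from 2104c63: {2104c63, eb6bf0a}.
Reachable from b84313e: {b84313e, eb6bf0a}.
Only in 2104c63's history (ahead): {2104c63} — 1.
Only in b84313e's history (behind): {b84313e} — 1.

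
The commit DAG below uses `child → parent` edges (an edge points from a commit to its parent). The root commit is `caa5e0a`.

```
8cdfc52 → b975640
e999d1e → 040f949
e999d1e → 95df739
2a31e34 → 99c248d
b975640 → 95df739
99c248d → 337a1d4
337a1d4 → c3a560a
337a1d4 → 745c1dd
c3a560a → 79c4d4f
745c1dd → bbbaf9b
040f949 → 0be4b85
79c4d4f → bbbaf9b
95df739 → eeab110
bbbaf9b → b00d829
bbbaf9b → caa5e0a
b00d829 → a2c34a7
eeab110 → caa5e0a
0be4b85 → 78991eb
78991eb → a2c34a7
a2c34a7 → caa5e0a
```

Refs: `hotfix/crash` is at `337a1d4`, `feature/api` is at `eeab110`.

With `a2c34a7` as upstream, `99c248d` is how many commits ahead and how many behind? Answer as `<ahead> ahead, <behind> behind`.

7 ahead, 0 behind

Reachable from 99c248d: {337a1d4, 745c1dd, 79c4d4f, 99c248d, a2c34a7, b00d829, bbbaf9b, c3a560a, caa5e0a}.
Reachable from a2c34a7: {a2c34a7, caa5e0a}.
Only in 99c248d's history (ahead): {337a1d4, 745c1dd, 79c4d4f, 99c248d, b00d829, bbbaf9b, c3a560a} — 7.
Only in a2c34a7's history (behind): {} — 0.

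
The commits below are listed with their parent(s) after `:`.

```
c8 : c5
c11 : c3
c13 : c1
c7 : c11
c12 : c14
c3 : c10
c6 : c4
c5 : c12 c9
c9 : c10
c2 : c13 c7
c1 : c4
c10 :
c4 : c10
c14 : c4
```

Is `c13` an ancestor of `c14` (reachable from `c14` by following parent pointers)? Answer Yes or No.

No

Ancestors of c14: {c10, c14, c4}.
c13 is not in that set, so it is not an ancestor of c14.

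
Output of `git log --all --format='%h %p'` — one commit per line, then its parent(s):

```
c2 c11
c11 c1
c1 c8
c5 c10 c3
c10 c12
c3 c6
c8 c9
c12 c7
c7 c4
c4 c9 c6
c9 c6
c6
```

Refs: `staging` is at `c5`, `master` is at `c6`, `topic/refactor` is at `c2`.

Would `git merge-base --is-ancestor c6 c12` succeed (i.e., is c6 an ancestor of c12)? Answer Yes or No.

Yes

Ancestors of c12 (commits reachable by following parents): {c12, c4, c6, c7, c9}.
c6 is in that set, so it is an ancestor of c12.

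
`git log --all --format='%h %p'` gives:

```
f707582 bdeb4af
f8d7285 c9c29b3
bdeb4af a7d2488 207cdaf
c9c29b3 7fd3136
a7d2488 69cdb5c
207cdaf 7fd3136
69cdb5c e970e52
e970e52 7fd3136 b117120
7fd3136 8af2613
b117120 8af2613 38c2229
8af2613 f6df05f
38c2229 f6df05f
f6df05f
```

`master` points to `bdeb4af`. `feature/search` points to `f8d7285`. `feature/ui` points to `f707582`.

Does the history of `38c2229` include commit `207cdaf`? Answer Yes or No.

No

Ancestors of 38c2229: {38c2229, f6df05f}.
207cdaf is not in that set, so it is not an ancestor of 38c2229.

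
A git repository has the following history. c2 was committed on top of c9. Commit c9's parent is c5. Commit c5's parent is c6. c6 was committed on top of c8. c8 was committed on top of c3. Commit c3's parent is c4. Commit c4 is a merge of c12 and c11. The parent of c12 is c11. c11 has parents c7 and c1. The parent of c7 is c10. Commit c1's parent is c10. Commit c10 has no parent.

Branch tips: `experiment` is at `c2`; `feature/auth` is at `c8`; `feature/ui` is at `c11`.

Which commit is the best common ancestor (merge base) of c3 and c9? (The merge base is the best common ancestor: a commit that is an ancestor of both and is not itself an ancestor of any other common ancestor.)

c3

Ancestors of c3: {c1, c10, c11, c12, c3, c4, c7}.
Ancestors of c9: {c1, c10, c11, c12, c3, c4, c5, c6, c7, c8, c9}.
Common ancestors: {c1, c10, c11, c12, c3, c4, c7}.
Among these, c3 is not an ancestor of any other common ancestor — it is the merge base.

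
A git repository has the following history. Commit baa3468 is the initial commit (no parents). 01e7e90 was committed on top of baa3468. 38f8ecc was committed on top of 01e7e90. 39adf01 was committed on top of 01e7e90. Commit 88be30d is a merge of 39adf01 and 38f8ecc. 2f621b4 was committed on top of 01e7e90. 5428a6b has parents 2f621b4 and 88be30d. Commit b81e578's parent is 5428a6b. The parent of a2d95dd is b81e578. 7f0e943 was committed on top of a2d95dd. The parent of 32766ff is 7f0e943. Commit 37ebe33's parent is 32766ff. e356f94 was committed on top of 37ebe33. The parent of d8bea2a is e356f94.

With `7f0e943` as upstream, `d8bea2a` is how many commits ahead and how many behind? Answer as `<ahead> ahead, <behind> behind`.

4 ahead, 0 behind

Reachable from d8bea2a: {01e7e90, 2f621b4, 32766ff, 37ebe33, 38f8ecc, 39adf01, 5428a6b, 7f0e943, 88be30d, a2d95dd, b81e578, baa3468, d8bea2a, e356f94}.
Reachable from 7f0e943: {01e7e90, 2f621b4, 38f8ecc, 39adf01, 5428a6b, 7f0e943, 88be30d, a2d95dd, b81e578, baa3468}.
Only in d8bea2a's history (ahead): {32766ff, 37ebe33, d8bea2a, e356f94} — 4.
Only in 7f0e943's history (behind): {} — 0.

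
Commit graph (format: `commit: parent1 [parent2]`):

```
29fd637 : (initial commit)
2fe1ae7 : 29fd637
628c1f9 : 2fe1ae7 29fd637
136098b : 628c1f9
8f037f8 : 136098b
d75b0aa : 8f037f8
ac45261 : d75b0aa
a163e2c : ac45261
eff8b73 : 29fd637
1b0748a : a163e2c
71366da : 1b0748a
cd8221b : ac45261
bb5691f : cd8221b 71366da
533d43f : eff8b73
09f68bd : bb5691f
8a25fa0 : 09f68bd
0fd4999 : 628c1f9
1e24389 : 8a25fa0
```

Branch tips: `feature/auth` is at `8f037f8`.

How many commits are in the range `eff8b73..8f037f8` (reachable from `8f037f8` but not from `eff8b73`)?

Reachable from 8f037f8: {136098b, 29fd637, 2fe1ae7, 628c1f9, 8f037f8}.
Reachable from eff8b73: {29fd637, eff8b73}.
In 8f037f8's history but not eff8b73's: {136098b, 2fe1ae7, 628c1f9, 8f037f8} — 4 commits.

4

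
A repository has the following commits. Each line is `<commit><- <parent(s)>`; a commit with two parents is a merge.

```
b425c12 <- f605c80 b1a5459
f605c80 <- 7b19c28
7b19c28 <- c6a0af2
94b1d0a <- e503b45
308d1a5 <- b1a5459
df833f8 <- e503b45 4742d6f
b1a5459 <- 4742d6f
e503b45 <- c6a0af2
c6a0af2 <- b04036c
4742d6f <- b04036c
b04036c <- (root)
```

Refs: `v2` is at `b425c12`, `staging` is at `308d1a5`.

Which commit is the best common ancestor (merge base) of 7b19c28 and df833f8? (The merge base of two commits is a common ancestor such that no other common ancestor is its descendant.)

Ancestors of 7b19c28: {7b19c28, b04036c, c6a0af2}.
Ancestors of df833f8: {4742d6f, b04036c, c6a0af2, df833f8, e503b45}.
Common ancestors: {b04036c, c6a0af2}.
Among these, c6a0af2 is not an ancestor of any other common ancestor — it is the merge base.

c6a0af2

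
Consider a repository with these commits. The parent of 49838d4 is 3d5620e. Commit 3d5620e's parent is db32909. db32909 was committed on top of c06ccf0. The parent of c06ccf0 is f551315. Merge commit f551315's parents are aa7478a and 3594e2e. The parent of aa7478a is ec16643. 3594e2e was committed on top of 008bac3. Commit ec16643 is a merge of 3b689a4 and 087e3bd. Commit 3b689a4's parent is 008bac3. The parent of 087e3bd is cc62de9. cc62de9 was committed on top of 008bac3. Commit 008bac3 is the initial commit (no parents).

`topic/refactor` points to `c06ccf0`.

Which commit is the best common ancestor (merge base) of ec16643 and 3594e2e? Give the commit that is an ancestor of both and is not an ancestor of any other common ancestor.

Ancestors of ec16643: {008bac3, 087e3bd, 3b689a4, cc62de9, ec16643}.
Ancestors of 3594e2e: {008bac3, 3594e2e}.
Common ancestors: {008bac3}.
The only common ancestor is 008bac3, so it is the merge base.

008bac3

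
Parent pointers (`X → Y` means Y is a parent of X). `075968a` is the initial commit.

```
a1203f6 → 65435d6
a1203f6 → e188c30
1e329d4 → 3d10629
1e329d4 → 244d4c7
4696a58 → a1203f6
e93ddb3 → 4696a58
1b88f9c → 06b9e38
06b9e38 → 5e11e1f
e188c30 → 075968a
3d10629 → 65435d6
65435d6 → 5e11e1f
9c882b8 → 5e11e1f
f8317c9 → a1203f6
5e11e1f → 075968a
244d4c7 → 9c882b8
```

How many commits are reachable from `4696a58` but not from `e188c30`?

4

Reachable from 4696a58: {075968a, 4696a58, 5e11e1f, 65435d6, a1203f6, e188c30}.
Reachable from e188c30: {075968a, e188c30}.
In 4696a58's history but not e188c30's: {4696a58, 5e11e1f, 65435d6, a1203f6} — 4 commits.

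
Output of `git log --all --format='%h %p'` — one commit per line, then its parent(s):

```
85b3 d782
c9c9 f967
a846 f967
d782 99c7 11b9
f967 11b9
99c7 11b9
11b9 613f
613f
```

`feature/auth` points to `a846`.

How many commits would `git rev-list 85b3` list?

5

Walking parent pointers from 85b3: reachable set = {11b9, 613f, 85b3, 99c7, d782}.
That is 5 commits.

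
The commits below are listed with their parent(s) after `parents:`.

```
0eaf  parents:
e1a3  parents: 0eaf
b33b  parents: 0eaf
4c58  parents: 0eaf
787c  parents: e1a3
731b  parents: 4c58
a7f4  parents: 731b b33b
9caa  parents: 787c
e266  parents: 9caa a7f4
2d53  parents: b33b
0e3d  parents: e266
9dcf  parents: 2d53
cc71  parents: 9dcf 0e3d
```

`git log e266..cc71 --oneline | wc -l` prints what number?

4

Reachable from cc71: {0e3d, 0eaf, 2d53, 4c58, 731b, 787c, 9caa, 9dcf, a7f4, b33b, cc71, e1a3, e266}.
Reachable from e266: {0eaf, 4c58, 731b, 787c, 9caa, a7f4, b33b, e1a3, e266}.
In cc71's history but not e266's: {0e3d, 2d53, 9dcf, cc71} — 4 commits.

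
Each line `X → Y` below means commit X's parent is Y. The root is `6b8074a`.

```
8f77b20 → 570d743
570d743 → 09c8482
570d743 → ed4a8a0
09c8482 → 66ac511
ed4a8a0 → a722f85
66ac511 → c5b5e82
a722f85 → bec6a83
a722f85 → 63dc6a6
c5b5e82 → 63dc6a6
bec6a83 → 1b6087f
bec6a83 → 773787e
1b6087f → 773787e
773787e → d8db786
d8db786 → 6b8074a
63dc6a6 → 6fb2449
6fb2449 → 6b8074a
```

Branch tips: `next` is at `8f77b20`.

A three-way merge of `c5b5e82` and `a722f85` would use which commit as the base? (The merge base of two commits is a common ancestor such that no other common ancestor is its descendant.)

63dc6a6

Ancestors of c5b5e82: {63dc6a6, 6b8074a, 6fb2449, c5b5e82}.
Ancestors of a722f85: {1b6087f, 63dc6a6, 6b8074a, 6fb2449, 773787e, a722f85, bec6a83, d8db786}.
Common ancestors: {63dc6a6, 6b8074a, 6fb2449}.
Among these, 63dc6a6 is not an ancestor of any other common ancestor — it is the merge base.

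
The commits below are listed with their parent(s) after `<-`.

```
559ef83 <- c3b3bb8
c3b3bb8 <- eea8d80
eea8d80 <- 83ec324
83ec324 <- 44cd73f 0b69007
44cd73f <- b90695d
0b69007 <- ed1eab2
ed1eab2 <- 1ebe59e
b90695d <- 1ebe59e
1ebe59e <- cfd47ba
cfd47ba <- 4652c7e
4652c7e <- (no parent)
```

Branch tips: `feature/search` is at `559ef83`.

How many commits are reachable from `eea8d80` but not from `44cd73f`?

Reachable from eea8d80: {0b69007, 1ebe59e, 44cd73f, 4652c7e, 83ec324, b90695d, cfd47ba, ed1eab2, eea8d80}.
Reachable from 44cd73f: {1ebe59e, 44cd73f, 4652c7e, b90695d, cfd47ba}.
In eea8d80's history but not 44cd73f's: {0b69007, 83ec324, ed1eab2, eea8d80} — 4 commits.

4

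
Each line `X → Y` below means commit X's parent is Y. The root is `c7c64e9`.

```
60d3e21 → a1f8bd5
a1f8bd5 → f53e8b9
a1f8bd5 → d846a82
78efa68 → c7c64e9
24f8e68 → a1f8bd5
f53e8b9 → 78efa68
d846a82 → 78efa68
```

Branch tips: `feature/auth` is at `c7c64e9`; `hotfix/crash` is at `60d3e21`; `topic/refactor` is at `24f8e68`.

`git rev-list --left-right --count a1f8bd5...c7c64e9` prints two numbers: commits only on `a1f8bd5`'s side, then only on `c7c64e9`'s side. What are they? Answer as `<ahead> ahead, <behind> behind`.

4 ahead, 0 behind

Reachable from a1f8bd5: {78efa68, a1f8bd5, c7c64e9, d846a82, f53e8b9}.
Reachable from c7c64e9: {c7c64e9}.
Only in a1f8bd5's history (ahead): {78efa68, a1f8bd5, d846a82, f53e8b9} — 4.
Only in c7c64e9's history (behind): {} — 0.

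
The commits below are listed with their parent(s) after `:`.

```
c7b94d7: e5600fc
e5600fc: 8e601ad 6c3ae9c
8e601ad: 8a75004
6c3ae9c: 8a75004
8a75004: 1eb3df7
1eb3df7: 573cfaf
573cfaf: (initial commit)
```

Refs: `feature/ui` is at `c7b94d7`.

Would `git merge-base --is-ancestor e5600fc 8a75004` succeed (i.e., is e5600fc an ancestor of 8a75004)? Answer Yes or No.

Ancestors of 8a75004: {1eb3df7, 573cfaf, 8a75004}.
e5600fc is not in that set, so it is not an ancestor of 8a75004.

No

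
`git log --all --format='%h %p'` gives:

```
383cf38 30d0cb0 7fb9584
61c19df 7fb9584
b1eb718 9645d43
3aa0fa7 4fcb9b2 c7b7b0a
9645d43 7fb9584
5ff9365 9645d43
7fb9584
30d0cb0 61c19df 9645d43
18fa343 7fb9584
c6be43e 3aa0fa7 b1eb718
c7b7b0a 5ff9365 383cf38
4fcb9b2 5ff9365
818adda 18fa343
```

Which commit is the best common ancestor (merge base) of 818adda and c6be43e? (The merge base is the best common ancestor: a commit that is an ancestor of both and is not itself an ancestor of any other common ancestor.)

Ancestors of 818adda: {18fa343, 7fb9584, 818adda}.
Ancestors of c6be43e: {30d0cb0, 383cf38, 3aa0fa7, 4fcb9b2, 5ff9365, 61c19df, 7fb9584, 9645d43, b1eb718, c6be43e, c7b7b0a}.
Common ancestors: {7fb9584}.
The only common ancestor is 7fb9584, so it is the merge base.

7fb9584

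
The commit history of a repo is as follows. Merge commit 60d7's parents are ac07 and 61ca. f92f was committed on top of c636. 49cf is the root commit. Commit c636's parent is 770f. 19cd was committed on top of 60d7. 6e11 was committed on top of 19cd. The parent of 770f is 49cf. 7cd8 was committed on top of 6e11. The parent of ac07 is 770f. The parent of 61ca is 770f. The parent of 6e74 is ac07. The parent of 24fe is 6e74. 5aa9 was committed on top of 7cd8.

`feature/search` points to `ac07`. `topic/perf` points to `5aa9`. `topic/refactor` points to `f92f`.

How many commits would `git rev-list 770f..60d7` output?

Reachable from 60d7: {49cf, 60d7, 61ca, 770f, ac07}.
Reachable from 770f: {49cf, 770f}.
In 60d7's history but not 770f's: {60d7, 61ca, ac07} — 3 commits.

3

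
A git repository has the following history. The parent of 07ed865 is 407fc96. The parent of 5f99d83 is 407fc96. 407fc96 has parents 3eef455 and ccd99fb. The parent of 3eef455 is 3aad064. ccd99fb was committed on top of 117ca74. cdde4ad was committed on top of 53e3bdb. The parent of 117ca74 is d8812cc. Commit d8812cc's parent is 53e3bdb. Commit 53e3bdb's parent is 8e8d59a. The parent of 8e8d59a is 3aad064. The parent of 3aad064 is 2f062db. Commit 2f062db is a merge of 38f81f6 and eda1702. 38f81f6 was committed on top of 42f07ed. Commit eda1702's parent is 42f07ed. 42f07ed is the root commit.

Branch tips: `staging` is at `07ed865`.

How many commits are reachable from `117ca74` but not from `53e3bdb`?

Reachable from 117ca74: {117ca74, 2f062db, 38f81f6, 3aad064, 42f07ed, 53e3bdb, 8e8d59a, d8812cc, eda1702}.
Reachable from 53e3bdb: {2f062db, 38f81f6, 3aad064, 42f07ed, 53e3bdb, 8e8d59a, eda1702}.
In 117ca74's history but not 53e3bdb's: {117ca74, d8812cc} — 2 commits.

2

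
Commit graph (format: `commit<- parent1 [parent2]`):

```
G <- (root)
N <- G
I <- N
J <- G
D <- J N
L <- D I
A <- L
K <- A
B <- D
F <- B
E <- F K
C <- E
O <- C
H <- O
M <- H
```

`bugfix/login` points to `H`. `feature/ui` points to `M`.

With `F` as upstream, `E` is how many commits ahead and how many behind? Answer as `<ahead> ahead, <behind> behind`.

Reachable from E: {A, B, D, E, F, G, I, J, K, L, N}.
Reachable from F: {B, D, F, G, J, N}.
Only in E's history (ahead): {A, E, I, K, L} — 5.
Only in F's history (behind): {} — 0.

5 ahead, 0 behind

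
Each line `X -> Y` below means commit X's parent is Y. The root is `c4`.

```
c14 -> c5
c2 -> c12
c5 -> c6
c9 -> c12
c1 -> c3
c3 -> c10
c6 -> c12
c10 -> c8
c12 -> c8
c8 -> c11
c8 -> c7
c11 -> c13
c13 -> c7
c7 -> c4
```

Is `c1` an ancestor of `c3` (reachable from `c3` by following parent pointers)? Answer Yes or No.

No

Ancestors of c3: {c10, c11, c13, c3, c4, c7, c8}.
c1 is not in that set, so it is not an ancestor of c3.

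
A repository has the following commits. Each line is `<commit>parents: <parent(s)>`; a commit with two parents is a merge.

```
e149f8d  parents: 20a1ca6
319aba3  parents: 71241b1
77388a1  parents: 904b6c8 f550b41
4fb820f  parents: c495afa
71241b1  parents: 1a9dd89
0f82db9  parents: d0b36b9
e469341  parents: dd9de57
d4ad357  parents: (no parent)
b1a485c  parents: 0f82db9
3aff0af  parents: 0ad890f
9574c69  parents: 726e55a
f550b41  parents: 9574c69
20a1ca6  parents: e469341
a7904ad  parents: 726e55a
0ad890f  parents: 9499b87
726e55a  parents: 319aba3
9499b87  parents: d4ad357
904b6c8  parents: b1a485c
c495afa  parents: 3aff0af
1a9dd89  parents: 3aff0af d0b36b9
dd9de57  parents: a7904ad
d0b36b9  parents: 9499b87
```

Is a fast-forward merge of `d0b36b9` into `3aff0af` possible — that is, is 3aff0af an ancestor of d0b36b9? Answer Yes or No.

A fast-forward from 3aff0af to d0b36b9 is possible iff 3aff0af is an ancestor of d0b36b9.
Ancestors of d0b36b9: {9499b87, d0b36b9, d4ad357}.
3aff0af is not among them, so fast-forward is not possible.

No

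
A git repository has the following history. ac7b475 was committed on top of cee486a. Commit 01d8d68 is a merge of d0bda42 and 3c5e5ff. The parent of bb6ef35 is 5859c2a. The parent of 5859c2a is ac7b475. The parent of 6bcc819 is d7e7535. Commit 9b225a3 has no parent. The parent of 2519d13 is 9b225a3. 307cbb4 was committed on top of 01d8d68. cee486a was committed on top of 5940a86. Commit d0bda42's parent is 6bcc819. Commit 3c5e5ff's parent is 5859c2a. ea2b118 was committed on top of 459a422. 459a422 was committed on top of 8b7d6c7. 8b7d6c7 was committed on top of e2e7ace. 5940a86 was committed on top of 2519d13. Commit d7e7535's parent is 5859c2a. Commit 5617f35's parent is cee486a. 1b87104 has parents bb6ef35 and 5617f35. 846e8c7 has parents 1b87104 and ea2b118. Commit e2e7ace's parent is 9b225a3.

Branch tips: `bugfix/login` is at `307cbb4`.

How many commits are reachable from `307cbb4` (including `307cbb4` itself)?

Walking parent pointers from 307cbb4: reachable set = {01d8d68, 2519d13, 307cbb4, 3c5e5ff, 5859c2a, 5940a86, 6bcc819, 9b225a3, ac7b475, cee486a, d0bda42, d7e7535}.
That is 12 commits.

12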